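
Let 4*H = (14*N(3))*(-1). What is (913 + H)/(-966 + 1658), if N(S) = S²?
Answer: 1763/1384 ≈ 1.2738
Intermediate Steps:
H = -63/2 (H = ((14*3²)*(-1))/4 = ((14*9)*(-1))/4 = (126*(-1))/4 = (¼)*(-126) = -63/2 ≈ -31.500)
(913 + H)/(-966 + 1658) = (913 - 63/2)/(-966 + 1658) = (1763/2)/692 = (1763/2)*(1/692) = 1763/1384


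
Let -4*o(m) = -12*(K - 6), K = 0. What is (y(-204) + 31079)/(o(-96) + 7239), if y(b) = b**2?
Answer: 72695/7221 ≈ 10.067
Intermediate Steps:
o(m) = -18 (o(m) = -(-3)*(0 - 6) = -(-3)*(-6) = -1/4*72 = -18)
(y(-204) + 31079)/(o(-96) + 7239) = ((-204)**2 + 31079)/(-18 + 7239) = (41616 + 31079)/7221 = 72695*(1/7221) = 72695/7221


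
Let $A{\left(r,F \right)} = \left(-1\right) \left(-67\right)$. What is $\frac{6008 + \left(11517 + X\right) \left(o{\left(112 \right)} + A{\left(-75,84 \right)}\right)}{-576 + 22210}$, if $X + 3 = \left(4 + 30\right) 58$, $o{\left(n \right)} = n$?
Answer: $\frac{1210001}{10817} \approx 111.86$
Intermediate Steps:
$A{\left(r,F \right)} = 67$
$X = 1969$ ($X = -3 + \left(4 + 30\right) 58 = -3 + 34 \cdot 58 = -3 + 1972 = 1969$)
$\frac{6008 + \left(11517 + X\right) \left(o{\left(112 \right)} + A{\left(-75,84 \right)}\right)}{-576 + 22210} = \frac{6008 + \left(11517 + 1969\right) \left(112 + 67\right)}{-576 + 22210} = \frac{6008 + 13486 \cdot 179}{21634} = \left(6008 + 2413994\right) \frac{1}{21634} = 2420002 \cdot \frac{1}{21634} = \frac{1210001}{10817}$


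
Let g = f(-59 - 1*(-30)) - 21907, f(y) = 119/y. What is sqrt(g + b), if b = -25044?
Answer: I*sqrt(39489242)/29 ≈ 216.69*I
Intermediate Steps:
g = -635422/29 (g = 119/(-59 - 1*(-30)) - 21907 = 119/(-59 + 30) - 21907 = 119/(-29) - 21907 = 119*(-1/29) - 21907 = -119/29 - 21907 = -635422/29 ≈ -21911.)
sqrt(g + b) = sqrt(-635422/29 - 25044) = sqrt(-1361698/29) = I*sqrt(39489242)/29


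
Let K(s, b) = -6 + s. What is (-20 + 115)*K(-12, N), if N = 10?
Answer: -1710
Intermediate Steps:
(-20 + 115)*K(-12, N) = (-20 + 115)*(-6 - 12) = 95*(-18) = -1710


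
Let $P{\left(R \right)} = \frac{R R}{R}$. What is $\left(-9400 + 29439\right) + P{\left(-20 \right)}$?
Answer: $20019$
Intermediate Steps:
$P{\left(R \right)} = R$ ($P{\left(R \right)} = \frac{R^{2}}{R} = R$)
$\left(-9400 + 29439\right) + P{\left(-20 \right)} = \left(-9400 + 29439\right) - 20 = 20039 - 20 = 20019$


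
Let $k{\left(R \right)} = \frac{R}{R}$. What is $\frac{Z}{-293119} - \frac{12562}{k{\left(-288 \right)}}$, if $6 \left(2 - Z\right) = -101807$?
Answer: $- \frac{22093067087}{1758714} \approx -12562.0$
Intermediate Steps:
$Z = \frac{101819}{6}$ ($Z = 2 - - \frac{101807}{6} = 2 + \frac{101807}{6} = \frac{101819}{6} \approx 16970.0$)
$k{\left(R \right)} = 1$
$\frac{Z}{-293119} - \frac{12562}{k{\left(-288 \right)}} = \frac{101819}{6 \left(-293119\right)} - \frac{12562}{1} = \frac{101819}{6} \left(- \frac{1}{293119}\right) - 12562 = - \frac{101819}{1758714} - 12562 = - \frac{22093067087}{1758714}$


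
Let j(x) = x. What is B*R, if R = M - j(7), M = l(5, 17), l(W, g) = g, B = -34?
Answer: -340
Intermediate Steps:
M = 17
R = 10 (R = 17 - 1*7 = 17 - 7 = 10)
B*R = -34*10 = -340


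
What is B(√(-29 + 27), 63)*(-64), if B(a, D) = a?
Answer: -64*I*√2 ≈ -90.51*I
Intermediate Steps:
B(√(-29 + 27), 63)*(-64) = √(-29 + 27)*(-64) = √(-2)*(-64) = (I*√2)*(-64) = -64*I*√2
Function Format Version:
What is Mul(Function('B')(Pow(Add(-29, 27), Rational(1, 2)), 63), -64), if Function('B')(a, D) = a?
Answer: Mul(-64, I, Pow(2, Rational(1, 2))) ≈ Mul(-90.510, I)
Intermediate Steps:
Mul(Function('B')(Pow(Add(-29, 27), Rational(1, 2)), 63), -64) = Mul(Pow(Add(-29, 27), Rational(1, 2)), -64) = Mul(Pow(-2, Rational(1, 2)), -64) = Mul(Mul(I, Pow(2, Rational(1, 2))), -64) = Mul(-64, I, Pow(2, Rational(1, 2)))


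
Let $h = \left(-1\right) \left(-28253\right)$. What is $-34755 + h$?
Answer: $-6502$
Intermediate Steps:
$h = 28253$
$-34755 + h = -34755 + 28253 = -6502$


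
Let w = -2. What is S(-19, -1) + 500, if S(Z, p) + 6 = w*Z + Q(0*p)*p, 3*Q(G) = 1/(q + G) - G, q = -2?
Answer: 3193/6 ≈ 532.17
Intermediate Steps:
Q(G) = -G/3 + 1/(3*(-2 + G)) (Q(G) = (1/(-2 + G) - G)/3 = -G/3 + 1/(3*(-2 + G)))
S(Z, p) = -6 - 2*Z - p/6 (S(Z, p) = -6 + (-2*Z + ((1 - (0*p)**2 + 2*(0*p))/(3*(-2 + 0*p)))*p) = -6 + (-2*Z + ((1 - 1*0**2 + 2*0)/(3*(-2 + 0)))*p) = -6 + (-2*Z + ((1/3)*(1 - 1*0 + 0)/(-2))*p) = -6 + (-2*Z + ((1/3)*(-1/2)*(1 + 0 + 0))*p) = -6 + (-2*Z + ((1/3)*(-1/2)*1)*p) = -6 + (-2*Z - p/6) = -6 - 2*Z - p/6)
S(-19, -1) + 500 = (-6 - 2*(-19) - 1/6*(-1)) + 500 = (-6 + 38 + 1/6) + 500 = 193/6 + 500 = 3193/6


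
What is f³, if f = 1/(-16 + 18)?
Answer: ⅛ ≈ 0.12500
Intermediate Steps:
f = ½ (f = 1/2 = ½ ≈ 0.50000)
f³ = (½)³ = ⅛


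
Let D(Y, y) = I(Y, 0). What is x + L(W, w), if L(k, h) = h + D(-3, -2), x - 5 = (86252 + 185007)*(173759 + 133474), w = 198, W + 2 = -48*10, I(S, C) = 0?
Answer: 83339716550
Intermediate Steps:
W = -482 (W = -2 - 48*10 = -2 - 480 = -482)
D(Y, y) = 0
x = 83339716352 (x = 5 + (86252 + 185007)*(173759 + 133474) = 5 + 271259*307233 = 5 + 83339716347 = 83339716352)
L(k, h) = h (L(k, h) = h + 0 = h)
x + L(W, w) = 83339716352 + 198 = 83339716550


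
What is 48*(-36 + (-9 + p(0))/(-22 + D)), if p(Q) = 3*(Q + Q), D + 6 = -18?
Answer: -39528/23 ≈ -1718.6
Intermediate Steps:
D = -24 (D = -6 - 18 = -24)
p(Q) = 6*Q (p(Q) = 3*(2*Q) = 6*Q)
48*(-36 + (-9 + p(0))/(-22 + D)) = 48*(-36 + (-9 + 6*0)/(-22 - 24)) = 48*(-36 + (-9 + 0)/(-46)) = 48*(-36 - 9*(-1/46)) = 48*(-36 + 9/46) = 48*(-1647/46) = -39528/23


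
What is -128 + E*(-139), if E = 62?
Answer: -8746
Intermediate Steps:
-128 + E*(-139) = -128 + 62*(-139) = -128 - 8618 = -8746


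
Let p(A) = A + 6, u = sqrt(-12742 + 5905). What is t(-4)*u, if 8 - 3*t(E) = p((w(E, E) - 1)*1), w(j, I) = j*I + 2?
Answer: -5*I*sqrt(6837) ≈ -413.43*I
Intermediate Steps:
w(j, I) = 2 + I*j (w(j, I) = I*j + 2 = 2 + I*j)
u = I*sqrt(6837) (u = sqrt(-6837) = I*sqrt(6837) ≈ 82.686*I)
p(A) = 6 + A
t(E) = 1/3 - E**2/3 (t(E) = 8/3 - (6 + ((2 + E*E) - 1)*1)/3 = 8/3 - (6 + ((2 + E**2) - 1)*1)/3 = 8/3 - (6 + (1 + E**2)*1)/3 = 8/3 - (6 + (1 + E**2))/3 = 8/3 - (7 + E**2)/3 = 8/3 + (-7/3 - E**2/3) = 1/3 - E**2/3)
t(-4)*u = (1/3 - 1/3*(-4)**2)*(I*sqrt(6837)) = (1/3 - 1/3*16)*(I*sqrt(6837)) = (1/3 - 16/3)*(I*sqrt(6837)) = -5*I*sqrt(6837)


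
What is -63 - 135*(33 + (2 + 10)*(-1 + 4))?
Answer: -9378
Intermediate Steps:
-63 - 135*(33 + (2 + 10)*(-1 + 4)) = -63 - 135*(33 + 12*3) = -63 - 135*(33 + 36) = -63 - 135*69 = -63 - 9315 = -9378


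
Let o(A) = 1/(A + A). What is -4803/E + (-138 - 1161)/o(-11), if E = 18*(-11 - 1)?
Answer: 2059217/72 ≈ 28600.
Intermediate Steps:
E = -216 (E = 18*(-12) = -216)
o(A) = 1/(2*A)
-4803/E + (-138 - 1161)/o(-11) = -4803/(-216) + (-138 - 1161)/(((½)/(-11))) = -4803*(-1/216) - 1299/((½)*(-1/11)) = 1601/72 - 1299/(-1/22) = 1601/72 - 1299*(-22) = 1601/72 + 28578 = 2059217/72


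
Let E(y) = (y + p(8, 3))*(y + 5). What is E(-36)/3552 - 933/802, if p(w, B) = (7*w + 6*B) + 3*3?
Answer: -2241265/1424352 ≈ -1.5735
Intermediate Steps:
p(w, B) = 9 + 6*B + 7*w (p(w, B) = (6*B + 7*w) + 9 = 9 + 6*B + 7*w)
E(y) = (5 + y)*(83 + y) (E(y) = (y + (9 + 6*3 + 7*8))*(y + 5) = (y + (9 + 18 + 56))*(5 + y) = (y + 83)*(5 + y) = (83 + y)*(5 + y) = (5 + y)*(83 + y))
E(-36)/3552 - 933/802 = (415 + (-36)² + 88*(-36))/3552 - 933/802 = (415 + 1296 - 3168)*(1/3552) - 933*1/802 = -1457*1/3552 - 933/802 = -1457/3552 - 933/802 = -2241265/1424352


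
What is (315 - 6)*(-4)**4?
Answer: 79104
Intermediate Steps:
(315 - 6)*(-4)**4 = 309*256 = 79104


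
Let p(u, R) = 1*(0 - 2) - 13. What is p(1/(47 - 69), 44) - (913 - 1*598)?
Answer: -330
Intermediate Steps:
p(u, R) = -15 (p(u, R) = 1*(-2) - 13 = -2 - 13 = -15)
p(1/(47 - 69), 44) - (913 - 1*598) = -15 - (913 - 1*598) = -15 - (913 - 598) = -15 - 1*315 = -15 - 315 = -330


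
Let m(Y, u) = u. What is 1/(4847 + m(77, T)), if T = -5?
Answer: 1/4842 ≈ 0.00020653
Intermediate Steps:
1/(4847 + m(77, T)) = 1/(4847 - 5) = 1/4842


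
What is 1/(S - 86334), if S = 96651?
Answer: 1/10317 ≈ 9.6927e-5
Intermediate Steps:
1/(S - 86334) = 1/(96651 - 86334) = 1/10317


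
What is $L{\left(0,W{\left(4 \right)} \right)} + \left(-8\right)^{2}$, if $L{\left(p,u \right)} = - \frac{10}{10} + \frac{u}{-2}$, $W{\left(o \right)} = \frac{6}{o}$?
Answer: $\frac{249}{4} \approx 62.25$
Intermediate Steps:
$L{\left(p,u \right)} = -1 - \frac{u}{2}$ ($L{\left(p,u \right)} = \left(-10\right) \frac{1}{10} + u \left(- \frac{1}{2}\right) = -1 - \frac{u}{2}$)
$L{\left(0,W{\left(4 \right)} \right)} + \left(-8\right)^{2} = \left(-1 - \frac{6 \cdot \frac{1}{4}}{2}\right) + \left(-8\right)^{2} = \left(-1 - \frac{6 \cdot \frac{1}{4}}{2}\right) + 64 = \left(-1 - \frac{3}{4}\right) + 64 = - \frac{7}{4} + 64 = \frac{249}{4}$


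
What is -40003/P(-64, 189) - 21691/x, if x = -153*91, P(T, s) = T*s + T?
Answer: 820724329/169303680 ≈ 4.8476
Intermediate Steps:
P(T, s) = T + T*s
x = -13923
-40003/P(-64, 189) - 21691/x = -40003*(-1/(64*(1 + 189))) - 21691/(-13923) = -40003/((-64*190)) - 21691*(-1/13923) = -40003/(-12160) + 21691/13923 = -40003*(-1/12160) + 21691/13923 = 40003/12160 + 21691/13923 = 820724329/169303680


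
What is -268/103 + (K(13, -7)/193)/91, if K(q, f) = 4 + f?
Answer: -4707193/1808989 ≈ -2.6021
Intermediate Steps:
-268/103 + (K(13, -7)/193)/91 = -268/103 + ((4 - 7)/193)/91 = -268*1/103 - 3*1/193*(1/91) = -268/103 - 3/193*1/91 = -268/103 - 3/17563 = -4707193/1808989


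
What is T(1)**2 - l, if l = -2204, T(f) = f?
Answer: 2205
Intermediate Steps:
T(1)**2 - l = 1**2 - 1*(-2204) = 1 + 2204 = 2205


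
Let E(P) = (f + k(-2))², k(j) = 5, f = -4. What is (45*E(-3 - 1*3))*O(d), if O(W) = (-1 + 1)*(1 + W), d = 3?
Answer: 0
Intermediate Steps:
O(W) = 0 (O(W) = 0*(1 + W) = 0)
E(P) = 1 (E(P) = (-4 + 5)² = 1² = 1)
(45*E(-3 - 1*3))*O(d) = (45*1)*0 = 45*0 = 0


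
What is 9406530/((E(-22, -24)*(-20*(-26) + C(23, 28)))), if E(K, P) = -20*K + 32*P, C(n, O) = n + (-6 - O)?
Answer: -4703265/83476 ≈ -56.343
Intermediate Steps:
C(n, O) = -6 + n - O
9406530/((E(-22, -24)*(-20*(-26) + C(23, 28)))) = 9406530/(((-20*(-22) + 32*(-24))*(-20*(-26) + (-6 + 23 - 1*28)))) = 9406530/(((440 - 768)*(520 + (-6 + 23 - 28)))) = 9406530/((-328*(520 - 11))) = 9406530/((-328*509)) = 9406530/(-166952) = 9406530*(-1/166952) = -4703265/83476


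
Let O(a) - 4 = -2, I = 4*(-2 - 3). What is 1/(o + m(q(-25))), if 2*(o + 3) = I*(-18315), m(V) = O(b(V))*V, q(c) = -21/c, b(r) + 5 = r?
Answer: 25/4578717 ≈ 5.4600e-6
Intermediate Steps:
b(r) = -5 + r
I = -20 (I = 4*(-5) = -20)
O(a) = 2 (O(a) = 4 - 2 = 2)
m(V) = 2*V
o = 183147 (o = -3 + (-20*(-18315))/2 = -3 + (½)*366300 = -3 + 183150 = 183147)
1/(o + m(q(-25))) = 1/(183147 + 2*(-21/(-25))) = 1/(183147 + 2*(-21*(-1/25))) = 1/(183147 + 2*(21/25)) = 1/(183147 + 42/25) = 1/(4578717/25) = 25/4578717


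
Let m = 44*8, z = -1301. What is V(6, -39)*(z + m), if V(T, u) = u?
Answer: 37011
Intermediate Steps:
m = 352
V(6, -39)*(z + m) = -39*(-1301 + 352) = -39*(-949) = 37011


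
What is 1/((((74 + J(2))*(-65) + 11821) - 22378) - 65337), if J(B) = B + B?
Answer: -1/80964 ≈ -1.2351e-5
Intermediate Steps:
J(B) = 2*B
1/((((74 + J(2))*(-65) + 11821) - 22378) - 65337) = 1/((((74 + 2*2)*(-65) + 11821) - 22378) - 65337) = 1/((((74 + 4)*(-65) + 11821) - 22378) - 65337) = 1/(((78*(-65) + 11821) - 22378) - 65337) = 1/(((-5070 + 11821) - 22378) - 65337) = 1/((6751 - 22378) - 65337) = 1/(-15627 - 65337) = 1/(-80964) = -1/80964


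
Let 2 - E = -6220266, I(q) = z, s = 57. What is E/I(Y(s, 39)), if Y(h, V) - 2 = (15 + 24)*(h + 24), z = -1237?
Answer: -6220268/1237 ≈ -5028.5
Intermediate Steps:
Y(h, V) = 938 + 39*h (Y(h, V) = 2 + (15 + 24)*(h + 24) = 2 + 39*(24 + h) = 2 + (936 + 39*h) = 938 + 39*h)
I(q) = -1237
E = 6220268 (E = 2 - 1*(-6220266) = 2 + 6220266 = 6220268)
E/I(Y(s, 39)) = 6220268/(-1237) = 6220268*(-1/1237) = -6220268/1237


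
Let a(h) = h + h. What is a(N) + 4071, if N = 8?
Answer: 4087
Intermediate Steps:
a(h) = 2*h
a(N) + 4071 = 2*8 + 4071 = 16 + 4071 = 4087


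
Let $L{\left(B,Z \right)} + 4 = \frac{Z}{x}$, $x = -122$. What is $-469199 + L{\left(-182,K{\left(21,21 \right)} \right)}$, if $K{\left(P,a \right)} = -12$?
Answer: $- \frac{28621377}{61} \approx -4.692 \cdot 10^{5}$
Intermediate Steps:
$L{\left(B,Z \right)} = -4 - \frac{Z}{122}$ ($L{\left(B,Z \right)} = -4 + \frac{Z}{-122} = -4 + Z \left(- \frac{1}{122}\right) = -4 - \frac{Z}{122}$)
$-469199 + L{\left(-182,K{\left(21,21 \right)} \right)} = -469199 - \frac{238}{61} = - \frac{28621377}{61}$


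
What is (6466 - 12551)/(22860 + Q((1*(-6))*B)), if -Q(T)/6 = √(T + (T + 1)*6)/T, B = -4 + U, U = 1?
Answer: -104327325/391934689 - 6085*√33/783869378 ≈ -0.26623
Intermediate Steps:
B = -3 (B = -4 + 1 = -3)
Q(T) = -6*√(6 + 7*T)/T (Q(T) = -6*√(T + (T + 1)*6)/T = -6*√(T + (1 + T)*6)/T = -6*√(T + (6 + 6*T))/T = -6*√(6 + 7*T)/T)
(6466 - 12551)/(22860 + Q((1*(-6))*B)) = (6466 - 12551)/(22860 - 6*√(6 + 7*((1*(-6))*(-3)))/((1*(-6))*(-3))) = -6085/(22860 - 6*√(6 + 7*(-6*(-3)))/((-6*(-3)))) = -6085/(22860 - 6*√(6 + 7*18)/18) = -6085/(22860 - 6*1/18*√(6 + 126)) = -6085/(22860 - 6*1/18*√132) = -6085/(22860 - 6*1/18*2*√33) = -6085/(22860 - 2*√33/3)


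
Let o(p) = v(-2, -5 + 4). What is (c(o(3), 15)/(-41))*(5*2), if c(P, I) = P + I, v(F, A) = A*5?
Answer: -100/41 ≈ -2.4390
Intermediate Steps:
v(F, A) = 5*A
o(p) = -5 (o(p) = 5*(-5 + 4) = 5*(-1) = -5)
c(P, I) = I + P
(c(o(3), 15)/(-41))*(5*2) = ((15 - 5)/(-41))*(5*2) = -1/41*10*10 = -10/41*10 = -100/41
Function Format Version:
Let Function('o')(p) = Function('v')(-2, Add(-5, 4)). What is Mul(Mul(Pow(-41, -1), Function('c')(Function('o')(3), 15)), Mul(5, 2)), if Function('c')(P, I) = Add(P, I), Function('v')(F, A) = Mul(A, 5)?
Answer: Rational(-100, 41) ≈ -2.4390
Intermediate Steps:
Function('v')(F, A) = Mul(5, A)
Function('o')(p) = -5 (Function('o')(p) = Mul(5, Add(-5, 4)) = Mul(5, -1) = -5)
Function('c')(P, I) = Add(I, P)
Mul(Mul(Pow(-41, -1), Function('c')(Function('o')(3), 15)), Mul(5, 2)) = Mul(Mul(Pow(-41, -1), Add(15, -5)), Mul(5, 2)) = Mul(Mul(Rational(-1, 41), 10), 10) = Mul(Rational(-10, 41), 10) = Rational(-100, 41)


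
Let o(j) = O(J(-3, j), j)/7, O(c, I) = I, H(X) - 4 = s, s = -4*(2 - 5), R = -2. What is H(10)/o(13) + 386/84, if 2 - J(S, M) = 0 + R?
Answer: 7213/546 ≈ 13.211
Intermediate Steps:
s = 12 (s = -4*(-3) = 12)
J(S, M) = 4 (J(S, M) = 2 - (0 - 2) = 2 - 1*(-2) = 2 + 2 = 4)
H(X) = 16 (H(X) = 4 + 12 = 16)
o(j) = j/7
H(10)/o(13) + 386/84 = 16/(((⅐)*13)) + 386/84 = 16/(13/7) + 386*(1/84) = 16*(7/13) + 193/42 = 112/13 + 193/42 = 7213/546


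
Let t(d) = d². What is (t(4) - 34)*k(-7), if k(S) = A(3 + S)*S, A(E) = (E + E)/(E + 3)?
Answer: 1008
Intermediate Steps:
A(E) = 2*E/(3 + E) (A(E) = (2*E)/(3 + E) = 2*E/(3 + E))
k(S) = 2*S*(3 + S)/(6 + S) (k(S) = (2*(3 + S)/(3 + (3 + S)))*S = (2*(3 + S)/(6 + S))*S = 2*S*(3 + S)/(6 + S))
(t(4) - 34)*k(-7) = (4² - 34)*(2*(-7)*(3 - 7)/(6 - 7)) = (16 - 34)*(2*(-7)*(-4)/(-1)) = -36*(-7)*(-1)*(-4) = -18*(-56) = 1008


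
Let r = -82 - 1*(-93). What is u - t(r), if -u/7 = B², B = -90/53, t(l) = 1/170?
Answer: -9641809/477530 ≈ -20.191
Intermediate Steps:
r = 11 (r = -82 + 93 = 11)
t(l) = 1/170
B = -90/53 (B = -90*1/53 = -90/53 ≈ -1.6981)
u = -56700/2809 (u = -7*(-90/53)² = -7*8100/2809 = -56700/2809 ≈ -20.185)
u - t(r) = -56700/2809 - 1*1/170 = -56700/2809 - 1/170 = -9641809/477530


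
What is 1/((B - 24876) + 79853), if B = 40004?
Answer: 1/94981 ≈ 1.0528e-5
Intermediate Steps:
1/((B - 24876) + 79853) = 1/((40004 - 24876) + 79853) = 1/(15128 + 79853) = 1/94981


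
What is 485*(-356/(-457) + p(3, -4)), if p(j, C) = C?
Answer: -713920/457 ≈ -1562.2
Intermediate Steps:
485*(-356/(-457) + p(3, -4)) = 485*(-356/(-457) - 4) = 485*(-356*(-1/457) - 4) = 485*(356/457 - 4) = 485*(-1472/457) = -713920/457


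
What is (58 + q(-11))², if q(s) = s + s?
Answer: 1296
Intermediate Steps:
q(s) = 2*s
(58 + q(-11))² = (58 + 2*(-11))² = (58 - 22)² = 36² = 1296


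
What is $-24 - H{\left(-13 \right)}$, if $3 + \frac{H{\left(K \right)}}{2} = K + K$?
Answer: $34$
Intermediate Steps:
$H{\left(K \right)} = -6 + 4 K$ ($H{\left(K \right)} = -6 + 2 \left(K + K\right) = -6 + 2 \cdot 2 K = -6 + 4 K$)
$-24 - H{\left(-13 \right)} = -24 - \left(-6 + 4 \left(-13\right)\right) = -24 - \left(-6 - 52\right) = -24 - -58 = -24 + 58 = 34$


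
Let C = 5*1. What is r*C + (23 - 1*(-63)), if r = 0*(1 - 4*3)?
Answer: 86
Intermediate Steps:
r = 0 (r = 0*(1 - 12) = 0*(-11) = 0)
C = 5
r*C + (23 - 1*(-63)) = 0*5 + (23 - 1*(-63)) = 0 + (23 + 63) = 0 + 86 = 86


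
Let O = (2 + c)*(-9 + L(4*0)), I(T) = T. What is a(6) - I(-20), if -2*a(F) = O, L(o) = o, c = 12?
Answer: 83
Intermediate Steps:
O = -126 (O = (2 + 12)*(-9 + 4*0) = 14*(-9 + 0) = 14*(-9) = -126)
a(F) = 63 (a(F) = -1/2*(-126) = 63)
a(6) - I(-20) = 63 - 1*(-20) = 63 + 20 = 83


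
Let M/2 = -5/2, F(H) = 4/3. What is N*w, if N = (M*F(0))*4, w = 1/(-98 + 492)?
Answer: -40/591 ≈ -0.067682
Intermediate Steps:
F(H) = 4/3 (F(H) = 4*(⅓) = 4/3)
M = -5 (M = 2*(-5/2) = -5)
w = 1/394 ≈ 0.0025381
N = -80/3 (N = -5*4/3*4 = -20/3*4 = -80/3 ≈ -26.667)
N*w = -80/3*1/394 = -40/591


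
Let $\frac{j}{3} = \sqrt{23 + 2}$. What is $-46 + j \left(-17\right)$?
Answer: $-301$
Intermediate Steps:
$j = 15$ ($j = 3 \sqrt{23 + 2} = 3 \sqrt{25} = 3 \cdot 5 = 15$)
$-46 + j \left(-17\right) = -46 + 15 \left(-17\right) = -46 - 255 = -301$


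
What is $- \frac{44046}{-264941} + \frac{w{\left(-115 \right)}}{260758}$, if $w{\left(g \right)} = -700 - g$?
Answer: $\frac{11330356383}{69085485278} \approx 0.164$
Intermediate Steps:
$- \frac{44046}{-264941} + \frac{w{\left(-115 \right)}}{260758} = - \frac{44046}{-264941} + \frac{-700 - -115}{260758} = \left(-44046\right) \left(- \frac{1}{264941}\right) + \left(-700 + 115\right) \frac{1}{260758} = \frac{44046}{264941} - \frac{585}{260758} = \frac{11330356383}{69085485278}$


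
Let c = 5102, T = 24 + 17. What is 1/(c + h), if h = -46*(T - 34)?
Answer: 1/4780 ≈ 0.00020921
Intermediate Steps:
T = 41
h = -322 (h = -46*(41 - 34) = -46*7 = -322)
1/(c + h) = 1/(5102 - 322) = 1/4780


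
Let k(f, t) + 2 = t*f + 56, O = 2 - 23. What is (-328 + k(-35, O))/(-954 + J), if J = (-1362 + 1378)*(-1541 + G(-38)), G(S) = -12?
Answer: -461/25802 ≈ -0.017867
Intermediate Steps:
O = -21
J = -24848 (J = (-1362 + 1378)*(-1541 - 12) = 16*(-1553) = -24848)
k(f, t) = 54 + f*t (k(f, t) = -2 + (t*f + 56) = -2 + (f*t + 56) = -2 + (56 + f*t) = 54 + f*t)
(-328 + k(-35, O))/(-954 + J) = (-328 + (54 - 35*(-21)))/(-954 - 24848) = (-328 + (54 + 735))/(-25802) = (-328 + 789)*(-1/25802) = 461*(-1/25802) = -461/25802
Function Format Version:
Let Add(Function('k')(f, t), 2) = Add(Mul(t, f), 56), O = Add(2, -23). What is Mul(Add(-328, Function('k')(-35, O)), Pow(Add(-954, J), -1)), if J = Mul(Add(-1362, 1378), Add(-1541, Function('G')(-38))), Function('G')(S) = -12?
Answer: Rational(-461, 25802) ≈ -0.017867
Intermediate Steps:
O = -21
J = -24848 (J = Mul(Add(-1362, 1378), Add(-1541, -12)) = Mul(16, -1553) = -24848)
Function('k')(f, t) = Add(54, Mul(f, t)) (Function('k')(f, t) = Add(-2, Add(Mul(t, f), 56)) = Add(-2, Add(Mul(f, t), 56)) = Add(-2, Add(56, Mul(f, t))) = Add(54, Mul(f, t)))
Mul(Add(-328, Function('k')(-35, O)), Pow(Add(-954, J), -1)) = Mul(Add(-328, Add(54, Mul(-35, -21))), Pow(Add(-954, -24848), -1)) = Mul(Add(-328, Add(54, 735)), Pow(-25802, -1)) = Mul(Add(-328, 789), Rational(-1, 25802)) = Mul(461, Rational(-1, 25802)) = Rational(-461, 25802)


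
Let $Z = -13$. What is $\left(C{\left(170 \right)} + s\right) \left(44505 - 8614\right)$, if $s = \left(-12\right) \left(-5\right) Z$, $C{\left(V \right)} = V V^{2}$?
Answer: $176304488020$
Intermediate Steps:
$C{\left(V \right)} = V^{3}$
$s = -780$ ($s = \left(-12\right) \left(-5\right) \left(-13\right) = 60 \left(-13\right) = -780$)
$\left(C{\left(170 \right)} + s\right) \left(44505 - 8614\right) = \left(170^{3} - 780\right) \left(44505 - 8614\right) = \left(4913000 - 780\right) 35891 = 4912220 \cdot 35891 = 176304488020$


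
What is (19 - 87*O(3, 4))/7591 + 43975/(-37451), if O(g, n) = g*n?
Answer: -372201500/284290541 ≈ -1.3092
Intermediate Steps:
(19 - 87*O(3, 4))/7591 + 43975/(-37451) = (19 - 261*4)/7591 + 43975/(-37451) = (19 - 87*12)*(1/7591) + 43975*(-1/37451) = (19 - 1044)*(1/7591) - 43975/37451 = -1025*1/7591 - 43975/37451 = -1025/7591 - 43975/37451 = -372201500/284290541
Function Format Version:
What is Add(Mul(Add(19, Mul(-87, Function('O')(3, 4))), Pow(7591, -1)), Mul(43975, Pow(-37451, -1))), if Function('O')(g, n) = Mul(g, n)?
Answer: Rational(-372201500, 284290541) ≈ -1.3092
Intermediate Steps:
Add(Mul(Add(19, Mul(-87, Function('O')(3, 4))), Pow(7591, -1)), Mul(43975, Pow(-37451, -1))) = Add(Mul(Add(19, Mul(-87, Mul(3, 4))), Pow(7591, -1)), Mul(43975, Pow(-37451, -1))) = Add(Mul(Add(19, Mul(-87, 12)), Rational(1, 7591)), Mul(43975, Rational(-1, 37451))) = Add(Mul(Add(19, -1044), Rational(1, 7591)), Rational(-43975, 37451)) = Add(Mul(-1025, Rational(1, 7591)), Rational(-43975, 37451)) = Add(Rational(-1025, 7591), Rational(-43975, 37451)) = Rational(-372201500, 284290541)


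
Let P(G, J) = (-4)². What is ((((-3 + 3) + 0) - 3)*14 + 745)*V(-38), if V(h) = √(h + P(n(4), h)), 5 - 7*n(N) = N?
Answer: 703*I*√22 ≈ 3297.4*I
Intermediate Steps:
n(N) = 5/7 - N/7
P(G, J) = 16
V(h) = √(16 + h) (V(h) = √(h + 16) = √(16 + h))
((((-3 + 3) + 0) - 3)*14 + 745)*V(-38) = ((((-3 + 3) + 0) - 3)*14 + 745)*√(16 - 38) = (((0 + 0) - 3)*14 + 745)*√(-22) = ((0 - 3)*14 + 745)*(I*√22) = (-3*14 + 745)*(I*√22) = (-42 + 745)*(I*√22) = 703*(I*√22) = 703*I*√22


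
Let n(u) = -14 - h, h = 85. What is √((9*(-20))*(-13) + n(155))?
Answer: 3*√249 ≈ 47.339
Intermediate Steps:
n(u) = -99 (n(u) = -14 - 1*85 = -14 - 85 = -99)
√((9*(-20))*(-13) + n(155)) = √((9*(-20))*(-13) - 99) = √(-180*(-13) - 99) = √(2340 - 99) = √2241 = 3*√249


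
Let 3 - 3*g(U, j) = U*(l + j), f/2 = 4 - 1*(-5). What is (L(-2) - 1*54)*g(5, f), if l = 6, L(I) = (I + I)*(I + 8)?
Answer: 3042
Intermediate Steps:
L(I) = 2*I*(8 + I) (L(I) = (2*I)*(8 + I) = 2*I*(8 + I))
f = 18 (f = 2*(4 - 1*(-5)) = 2*(4 + 5) = 2*9 = 18)
g(U, j) = 1 - U*(6 + j)/3
(L(-2) - 1*54)*g(5, f) = (2*(-2)*(8 - 2) - 1*54)*(1 - 2*5 - 1/3*5*18) = (2*(-2)*6 - 54)*(1 - 10 - 30) = (-24 - 54)*(-39) = -78*(-39) = 3042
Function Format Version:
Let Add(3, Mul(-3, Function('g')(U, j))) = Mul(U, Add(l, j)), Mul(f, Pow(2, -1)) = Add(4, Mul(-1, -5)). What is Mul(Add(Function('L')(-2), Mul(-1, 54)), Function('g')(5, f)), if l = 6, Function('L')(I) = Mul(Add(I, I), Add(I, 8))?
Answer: 3042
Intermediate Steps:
Function('L')(I) = Mul(2, I, Add(8, I)) (Function('L')(I) = Mul(Mul(2, I), Add(8, I)) = Mul(2, I, Add(8, I)))
f = 18 (f = Mul(2, Add(4, Mul(-1, -5))) = Mul(2, Add(4, 5)) = Mul(2, 9) = 18)
Function('g')(U, j) = Add(1, Mul(Rational(-1, 3), U, Add(6, j))) (Function('g')(U, j) = Add(1, Mul(Rational(-1, 3), Mul(U, Add(6, j)))) = Add(1, Mul(Rational(-1, 3), U, Add(6, j))))
Mul(Add(Function('L')(-2), Mul(-1, 54)), Function('g')(5, f)) = Mul(Add(Mul(2, -2, Add(8, -2)), Mul(-1, 54)), Add(1, Mul(-2, 5), Mul(Rational(-1, 3), 5, 18))) = Mul(Add(Mul(2, -2, 6), -54), Add(1, -10, -30)) = Mul(Add(-24, -54), -39) = Mul(-78, -39) = 3042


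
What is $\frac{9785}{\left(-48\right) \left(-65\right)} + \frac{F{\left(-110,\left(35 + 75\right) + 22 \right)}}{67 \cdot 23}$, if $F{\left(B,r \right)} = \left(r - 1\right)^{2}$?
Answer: $\frac{13724201}{961584} \approx 14.272$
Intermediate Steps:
$F{\left(B,r \right)} = \left(-1 + r\right)^{2}$
$\frac{9785}{\left(-48\right) \left(-65\right)} + \frac{F{\left(-110,\left(35 + 75\right) + 22 \right)}}{67 \cdot 23} = \frac{9785}{\left(-48\right) \left(-65\right)} + \frac{\left(-1 + \left(\left(35 + 75\right) + 22\right)\right)^{2}}{67 \cdot 23} = \frac{9785}{3120} + \frac{\left(-1 + \left(110 + 22\right)\right)^{2}}{1541} = 9785 \cdot \frac{1}{3120} + \left(-1 + 132\right)^{2} \cdot \frac{1}{1541} = \frac{1957}{624} + 131^{2} \cdot \frac{1}{1541} = \frac{1957}{624} + 17161 \cdot \frac{1}{1541} = \frac{1957}{624} + \frac{17161}{1541} = \frac{13724201}{961584}$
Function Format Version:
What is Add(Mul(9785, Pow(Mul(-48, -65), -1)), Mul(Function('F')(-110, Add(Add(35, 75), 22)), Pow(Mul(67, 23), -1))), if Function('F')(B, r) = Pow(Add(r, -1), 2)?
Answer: Rational(13724201, 961584) ≈ 14.272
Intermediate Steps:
Function('F')(B, r) = Pow(Add(-1, r), 2)
Add(Mul(9785, Pow(Mul(-48, -65), -1)), Mul(Function('F')(-110, Add(Add(35, 75), 22)), Pow(Mul(67, 23), -1))) = Add(Mul(9785, Pow(Mul(-48, -65), -1)), Mul(Pow(Add(-1, Add(Add(35, 75), 22)), 2), Pow(Mul(67, 23), -1))) = Add(Mul(9785, Pow(3120, -1)), Mul(Pow(Add(-1, Add(110, 22)), 2), Pow(1541, -1))) = Add(Mul(9785, Rational(1, 3120)), Mul(Pow(Add(-1, 132), 2), Rational(1, 1541))) = Add(Rational(1957, 624), Mul(Pow(131, 2), Rational(1, 1541))) = Add(Rational(1957, 624), Mul(17161, Rational(1, 1541))) = Add(Rational(1957, 624), Rational(17161, 1541)) = Rational(13724201, 961584)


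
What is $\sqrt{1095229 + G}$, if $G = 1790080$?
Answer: $\sqrt{2885309} \approx 1698.6$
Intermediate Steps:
$\sqrt{1095229 + G} = \sqrt{1095229 + 1790080} = \sqrt{2885309}$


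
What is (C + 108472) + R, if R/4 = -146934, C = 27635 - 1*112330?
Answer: -563959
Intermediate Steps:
C = -84695 (C = 27635 - 112330 = -84695)
R = -587736 (R = 4*(-146934) = -587736)
(C + 108472) + R = (-84695 + 108472) - 587736 = 23777 - 587736 = -563959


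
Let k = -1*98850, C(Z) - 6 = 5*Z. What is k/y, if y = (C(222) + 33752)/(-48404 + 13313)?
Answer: 1734372675/17434 ≈ 99482.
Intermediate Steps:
C(Z) = 6 + 5*Z
y = -34868/35091 (y = ((6 + 5*222) + 33752)/(-48404 + 13313) = ((6 + 1110) + 33752)/(-35091) = (1116 + 33752)*(-1/35091) = 34868*(-1/35091) = -34868/35091 ≈ -0.99364)
k = -98850
k/y = -98850/(-34868/35091) = -98850*(-35091/34868) = 1734372675/17434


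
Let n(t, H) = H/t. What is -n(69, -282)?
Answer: 94/23 ≈ 4.0870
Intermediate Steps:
-n(69, -282) = -(-282)/69 = -1*(-94/23) = 94/23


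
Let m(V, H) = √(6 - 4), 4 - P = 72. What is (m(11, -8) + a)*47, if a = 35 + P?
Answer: -1551 + 47*√2 ≈ -1484.5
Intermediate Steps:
P = -68 (P = 4 - 1*72 = 4 - 72 = -68)
m(V, H) = √2
a = -33 (a = 35 - 68 = -33)
(m(11, -8) + a)*47 = (√2 - 33)*47 = (-33 + √2)*47 = -1551 + 47*√2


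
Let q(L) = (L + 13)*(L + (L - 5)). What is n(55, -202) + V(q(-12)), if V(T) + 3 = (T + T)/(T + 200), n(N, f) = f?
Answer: -35113/171 ≈ -205.34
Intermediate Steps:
q(L) = (-5 + 2*L)*(13 + L) (q(L) = (13 + L)*(L + (-5 + L)) = (13 + L)*(-5 + 2*L) = (-5 + 2*L)*(13 + L))
V(T) = -3 + 2*T/(200 + T) (V(T) = -3 + (T + T)/(T + 200) = -3 + (2*T)/(200 + T) = -3 + 2*T/(200 + T))
n(55, -202) + V(q(-12)) = -202 + (-600 - (-65 + 2*(-12)² + 21*(-12)))/(200 + (-65 + 2*(-12)² + 21*(-12))) = -202 + (-600 - (-65 + 2*144 - 252))/(200 + (-65 + 2*144 - 252)) = -202 + (-600 - (-65 + 288 - 252))/(200 + (-65 + 288 - 252)) = -202 + (-600 - 1*(-29))/(200 - 29) = -202 + (-600 + 29)/171 = -202 + (1/171)*(-571) = -202 - 571/171 = -35113/171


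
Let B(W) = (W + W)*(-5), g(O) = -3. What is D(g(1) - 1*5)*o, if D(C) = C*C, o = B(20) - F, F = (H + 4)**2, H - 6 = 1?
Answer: -20544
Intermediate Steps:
H = 7 (H = 6 + 1 = 7)
B(W) = -10*W (B(W) = (2*W)*(-5) = -10*W)
F = 121 (F = (7 + 4)**2 = 11**2 = 121)
o = -321 (o = -10*20 - 1*121 = -200 - 121 = -321)
D(C) = C**2
D(g(1) - 1*5)*o = (-3 - 1*5)**2*(-321) = (-3 - 5)**2*(-321) = (-8)**2*(-321) = 64*(-321) = -20544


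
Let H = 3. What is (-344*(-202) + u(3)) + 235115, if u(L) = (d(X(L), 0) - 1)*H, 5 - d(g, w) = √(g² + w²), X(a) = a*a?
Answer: 304588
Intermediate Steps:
X(a) = a²
d(g, w) = 5 - √(g² + w²)
u(L) = 12 - 3*√(L⁴) (u(L) = ((5 - √((L²)² + 0²)) - 1)*3 = ((5 - √(L⁴ + 0)) - 1)*3 = ((5 - √(L⁴)) - 1)*3 = (4 - √(L⁴))*3 = 12 - 3*√(L⁴))
(-344*(-202) + u(3)) + 235115 = (-344*(-202) + (12 - 3*√(3⁴))) + 235115 = (69488 + (12 - 3*√81)) + 235115 = (69488 + (12 - 3*9)) + 235115 = (69488 + (12 - 27)) + 235115 = (69488 - 15) + 235115 = 69473 + 235115 = 304588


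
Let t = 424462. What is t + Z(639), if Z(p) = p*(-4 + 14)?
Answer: 430852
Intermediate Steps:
Z(p) = 10*p (Z(p) = p*10 = 10*p)
t + Z(639) = 424462 + 10*639 = 424462 + 6390 = 430852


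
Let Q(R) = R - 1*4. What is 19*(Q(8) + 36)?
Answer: 760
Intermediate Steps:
Q(R) = -4 + R (Q(R) = R - 4 = -4 + R)
19*(Q(8) + 36) = 19*((-4 + 8) + 36) = 19*(4 + 36) = 19*40 = 760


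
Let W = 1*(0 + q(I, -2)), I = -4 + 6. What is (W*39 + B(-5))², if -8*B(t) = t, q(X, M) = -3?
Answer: 866761/64 ≈ 13543.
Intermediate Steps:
I = 2
B(t) = -t/8
W = -3 (W = 1*(0 - 3) = 1*(-3) = -3)
(W*39 + B(-5))² = (-3*39 - ⅛*(-5))² = (-117 + 5/8)² = (-931/8)² = 866761/64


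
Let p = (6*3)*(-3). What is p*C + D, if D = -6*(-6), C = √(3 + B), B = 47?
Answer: 36 - 270*√2 ≈ -345.84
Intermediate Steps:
C = 5*√2 (C = √(3 + 47) = √50 = 5*√2 ≈ 7.0711)
p = -54 (p = 18*(-3) = -54)
D = 36
p*C + D = -270*√2 + 36 = 36 - 270*√2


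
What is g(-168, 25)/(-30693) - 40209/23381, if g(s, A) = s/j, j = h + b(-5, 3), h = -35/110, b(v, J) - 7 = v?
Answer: -15192190931/8850807407 ≈ -1.7165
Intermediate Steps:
b(v, J) = 7 + v
h = -7/22 (h = -35*1/110 = -7/22 ≈ -0.31818)
j = 37/22 (j = -7/22 + (7 - 5) = -7/22 + 2 = 37/22 ≈ 1.6818)
g(s, A) = 22*s/37 (g(s, A) = s/(37/22) = s*(22/37) = 22*s/37)
g(-168, 25)/(-30693) - 40209/23381 = ((22/37)*(-168))/(-30693) - 40209/23381 = -3696/37*(-1/30693) - 40209*1/23381 = 1232/378547 - 40209/23381 = -15192190931/8850807407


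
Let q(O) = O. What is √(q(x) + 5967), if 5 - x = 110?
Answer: √5862 ≈ 76.564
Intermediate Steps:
x = -105 (x = 5 - 1*110 = 5 - 110 = -105)
√(q(x) + 5967) = √(-105 + 5967) = √5862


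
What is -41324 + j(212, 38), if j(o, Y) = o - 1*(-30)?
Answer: -41082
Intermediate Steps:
j(o, Y) = 30 + o (j(o, Y) = o + 30 = 30 + o)
-41324 + j(212, 38) = -41324 + (30 + 212) = -41324 + 242 = -41082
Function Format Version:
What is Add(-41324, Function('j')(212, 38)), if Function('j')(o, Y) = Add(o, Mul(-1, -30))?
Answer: -41082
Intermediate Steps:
Function('j')(o, Y) = Add(30, o) (Function('j')(o, Y) = Add(o, 30) = Add(30, o))
Add(-41324, Function('j')(212, 38)) = Add(-41324, Add(30, 212)) = Add(-41324, 242) = -41082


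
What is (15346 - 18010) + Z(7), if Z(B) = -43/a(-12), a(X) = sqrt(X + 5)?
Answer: -2664 + 43*I*sqrt(7)/7 ≈ -2664.0 + 16.252*I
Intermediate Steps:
a(X) = sqrt(5 + X)
Z(B) = 43*I*sqrt(7)/7 (Z(B) = -43/sqrt(5 - 12) = -43*(-I*sqrt(7)/7) = -(-43)*I*sqrt(7)/7 = 43*I*sqrt(7)/7)
(15346 - 18010) + Z(7) = (15346 - 18010) + 43*I*sqrt(7)/7 = -2664 + 43*I*sqrt(7)/7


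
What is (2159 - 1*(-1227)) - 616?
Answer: 2770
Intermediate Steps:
(2159 - 1*(-1227)) - 616 = (2159 + 1227) - 616 = 3386 - 616 = 2770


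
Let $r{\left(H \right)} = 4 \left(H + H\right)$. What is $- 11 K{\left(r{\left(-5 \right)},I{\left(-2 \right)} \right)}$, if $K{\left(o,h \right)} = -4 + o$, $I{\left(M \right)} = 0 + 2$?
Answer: $484$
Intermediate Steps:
$I{\left(M \right)} = 2$
$r{\left(H \right)} = 8 H$ ($r{\left(H \right)} = 4 \cdot 2 H = 8 H$)
$- 11 K{\left(r{\left(-5 \right)},I{\left(-2 \right)} \right)} = - 11 \left(-4 + 8 \left(-5\right)\right) = - 11 \left(-4 - 40\right) = \left(-11\right) \left(-44\right) = 484$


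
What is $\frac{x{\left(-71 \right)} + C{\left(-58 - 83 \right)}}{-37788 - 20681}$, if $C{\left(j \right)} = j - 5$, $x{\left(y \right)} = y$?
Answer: $\frac{217}{58469} \approx 0.0037114$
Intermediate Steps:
$C{\left(j \right)} = -5 + j$
$\frac{x{\left(-71 \right)} + C{\left(-58 - 83 \right)}}{-37788 - 20681} = \frac{-71 - 146}{-37788 - 20681} = \frac{-71 - 146}{-58469} = \left(-71 - 146\right) \left(- \frac{1}{58469}\right) = \left(-217\right) \left(- \frac{1}{58469}\right) = \frac{217}{58469}$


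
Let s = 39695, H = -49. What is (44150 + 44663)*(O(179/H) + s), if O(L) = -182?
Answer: 3509268069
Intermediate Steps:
(44150 + 44663)*(O(179/H) + s) = (44150 + 44663)*(-182 + 39695) = 88813*39513 = 3509268069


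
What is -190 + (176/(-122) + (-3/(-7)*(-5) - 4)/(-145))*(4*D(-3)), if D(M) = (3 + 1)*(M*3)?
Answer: 720518/61915 ≈ 11.637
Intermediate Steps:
D(M) = 12*M (D(M) = 4*(3*M) = 12*M)
-190 + (176/(-122) + (-3/(-7)*(-5) - 4)/(-145))*(4*D(-3)) = -190 + (176/(-122) + (-3/(-7)*(-5) - 4)/(-145))*(4*(12*(-3))) = -190 + (176*(-1/122) + (-3*(-⅐)*(-5) - 4)*(-1/145))*(4*(-36)) = -190 + (-88/61 + ((3/7)*(-5) - 4)*(-1/145))*(-144) = -190 + (-88/61 + (-15/7 - 4)*(-1/145))*(-144) = -190 + (-88/61 - 43/7*(-1/145))*(-144) = -190 + (-88/61 + 43/1015)*(-144) = -190 - 86697/61915*(-144) = -190 + 12484368/61915 = 720518/61915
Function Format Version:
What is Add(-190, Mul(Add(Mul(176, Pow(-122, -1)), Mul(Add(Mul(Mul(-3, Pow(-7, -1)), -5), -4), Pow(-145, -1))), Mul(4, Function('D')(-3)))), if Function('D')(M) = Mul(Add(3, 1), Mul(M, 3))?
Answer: Rational(720518, 61915) ≈ 11.637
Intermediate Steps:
Function('D')(M) = Mul(12, M) (Function('D')(M) = Mul(4, Mul(3, M)) = Mul(12, M))
Add(-190, Mul(Add(Mul(176, Pow(-122, -1)), Mul(Add(Mul(Mul(-3, Pow(-7, -1)), -5), -4), Pow(-145, -1))), Mul(4, Function('D')(-3)))) = Add(-190, Mul(Add(Mul(176, Pow(-122, -1)), Mul(Add(Mul(Mul(-3, Pow(-7, -1)), -5), -4), Pow(-145, -1))), Mul(4, Mul(12, -3)))) = Add(-190, Mul(Add(Mul(176, Rational(-1, 122)), Mul(Add(Mul(Mul(-3, Rational(-1, 7)), -5), -4), Rational(-1, 145))), Mul(4, -36))) = Add(-190, Mul(Add(Rational(-88, 61), Mul(Add(Mul(Rational(3, 7), -5), -4), Rational(-1, 145))), -144)) = Add(-190, Mul(Add(Rational(-88, 61), Mul(Add(Rational(-15, 7), -4), Rational(-1, 145))), -144)) = Add(-190, Mul(Add(Rational(-88, 61), Mul(Rational(-43, 7), Rational(-1, 145))), -144)) = Add(-190, Mul(Add(Rational(-88, 61), Rational(43, 1015)), -144)) = Add(-190, Mul(Rational(-86697, 61915), -144)) = Add(-190, Rational(12484368, 61915)) = Rational(720518, 61915)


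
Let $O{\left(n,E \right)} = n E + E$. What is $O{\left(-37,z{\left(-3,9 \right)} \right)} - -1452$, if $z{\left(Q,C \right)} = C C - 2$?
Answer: $-1392$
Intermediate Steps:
$z{\left(Q,C \right)} = -2 + C^{2}$ ($z{\left(Q,C \right)} = C^{2} - 2 = -2 + C^{2}$)
$O{\left(n,E \right)} = E + E n$ ($O{\left(n,E \right)} = E n + E = E + E n$)
$O{\left(-37,z{\left(-3,9 \right)} \right)} - -1452 = \left(-2 + 9^{2}\right) \left(1 - 37\right) - -1452 = \left(-2 + 81\right) \left(-36\right) + 1452 = 79 \left(-36\right) + 1452 = -2844 + 1452 = -1392$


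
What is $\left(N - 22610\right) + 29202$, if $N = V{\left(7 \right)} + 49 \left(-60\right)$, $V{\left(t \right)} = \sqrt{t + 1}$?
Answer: $3652 + 2 \sqrt{2} \approx 3654.8$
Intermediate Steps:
$V{\left(t \right)} = \sqrt{1 + t}$
$N = -2940 + 2 \sqrt{2}$ ($N = \sqrt{1 + 7} + 49 \left(-60\right) = \sqrt{8} - 2940 = 2 \sqrt{2} - 2940 = -2940 + 2 \sqrt{2} \approx -2937.2$)
$\left(N - 22610\right) + 29202 = \left(\left(-2940 + 2 \sqrt{2}\right) - 22610\right) + 29202 = \left(-25550 + 2 \sqrt{2}\right) + 29202 = 3652 + 2 \sqrt{2}$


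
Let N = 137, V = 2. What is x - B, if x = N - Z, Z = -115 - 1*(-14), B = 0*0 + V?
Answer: 236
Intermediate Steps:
B = 2 (B = 0*0 + 2 = 0 + 2 = 2)
Z = -101 (Z = -115 + 14 = -101)
x = 238 (x = 137 - 1*(-101) = 137 + 101 = 238)
x - B = 238 - 1*2 = 238 - 2 = 236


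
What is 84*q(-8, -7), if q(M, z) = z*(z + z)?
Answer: 8232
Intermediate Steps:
q(M, z) = 2*z² (q(M, z) = z*(2*z) = 2*z²)
84*q(-8, -7) = 84*(2*(-7)²) = 84*(2*49) = 84*98 = 8232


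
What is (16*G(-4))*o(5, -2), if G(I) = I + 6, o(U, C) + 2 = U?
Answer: 96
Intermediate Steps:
o(U, C) = -2 + U
G(I) = 6 + I
(16*G(-4))*o(5, -2) = (16*(6 - 4))*(-2 + 5) = (16*2)*3 = 32*3 = 96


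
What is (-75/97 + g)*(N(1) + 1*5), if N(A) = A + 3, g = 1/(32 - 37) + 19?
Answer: 78687/485 ≈ 162.24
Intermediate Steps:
g = 94/5 (g = 1/(-5) + 19 = -⅕ + 19 = 94/5 ≈ 18.800)
N(A) = 3 + A
(-75/97 + g)*(N(1) + 1*5) = (-75/97 + 94/5)*((3 + 1) + 1*5) = (-75/97 + 94/5)*(4 + 5) = (-1*75/97 + 94/5)*9 = (-75/97 + 94/5)*9 = (8743/485)*9 = 78687/485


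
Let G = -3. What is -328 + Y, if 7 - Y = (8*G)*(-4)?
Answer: -417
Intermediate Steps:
Y = -89 (Y = 7 - 8*(-3)*(-4) = 7 - (-24)*(-4) = 7 - 1*96 = 7 - 96 = -89)
-328 + Y = -328 - 89 = -417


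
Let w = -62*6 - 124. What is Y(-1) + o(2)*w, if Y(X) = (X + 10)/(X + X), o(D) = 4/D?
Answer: -1993/2 ≈ -996.50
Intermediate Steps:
Y(X) = (10 + X)/(2*X) (Y(X) = (10 + X)/((2*X)) = (10 + X)*(1/(2*X)) = (10 + X)/(2*X))
w = -496 (w = -372 - 124 = -496)
Y(-1) + o(2)*w = (½)*(10 - 1)/(-1) + (4/2)*(-496) = (½)*(-1)*9 + (4*(½))*(-496) = -9/2 + 2*(-496) = -9/2 - 992 = -1993/2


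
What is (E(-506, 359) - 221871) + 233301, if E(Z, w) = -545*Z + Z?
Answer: 286694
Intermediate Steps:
E(Z, w) = -544*Z
(E(-506, 359) - 221871) + 233301 = (-544*(-506) - 221871) + 233301 = (275264 - 221871) + 233301 = 53393 + 233301 = 286694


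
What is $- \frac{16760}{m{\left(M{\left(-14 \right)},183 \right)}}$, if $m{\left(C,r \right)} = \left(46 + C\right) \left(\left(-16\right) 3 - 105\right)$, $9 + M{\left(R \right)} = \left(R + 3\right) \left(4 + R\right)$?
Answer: $\frac{16760}{22491} \approx 0.74519$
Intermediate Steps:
$M{\left(R \right)} = -9 + \left(3 + R\right) \left(4 + R\right)$ ($M{\left(R \right)} = -9 + \left(R + 3\right) \left(4 + R\right) = -9 + \left(3 + R\right) \left(4 + R\right)$)
$m{\left(C,r \right)} = -7038 - 153 C$ ($m{\left(C,r \right)} = \left(46 + C\right) \left(-48 - 105\right) = \left(46 + C\right) \left(-153\right) = -7038 - 153 C$)
$- \frac{16760}{m{\left(M{\left(-14 \right)},183 \right)}} = - \frac{16760}{-7038 - 153 \left(3 + \left(-14\right)^{2} + 7 \left(-14\right)\right)} = - \frac{16760}{-7038 - 153 \left(3 + 196 - 98\right)} = - \frac{16760}{-7038 - 15453} = - \frac{16760}{-22491} = \left(-16760\right) \left(- \frac{1}{22491}\right) = \frac{16760}{22491}$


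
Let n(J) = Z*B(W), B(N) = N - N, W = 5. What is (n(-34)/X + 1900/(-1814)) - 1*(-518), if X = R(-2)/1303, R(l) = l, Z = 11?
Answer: 468876/907 ≈ 516.95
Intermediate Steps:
B(N) = 0
n(J) = 0 (n(J) = 11*0 = 0)
X = -2/1303 ≈ -0.0015349
(n(-34)/X + 1900/(-1814)) - 1*(-518) = (0/(-2/1303) + 1900/(-1814)) - 1*(-518) = (0*(-1303/2) + 1900*(-1/1814)) + 518 = (0 - 950/907) + 518 = -950/907 + 518 = 468876/907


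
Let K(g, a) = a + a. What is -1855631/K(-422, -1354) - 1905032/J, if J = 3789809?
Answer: 7027328237823/10262802772 ≈ 684.74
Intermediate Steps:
K(g, a) = 2*a
-1855631/K(-422, -1354) - 1905032/J = -1855631/(2*(-1354)) - 1905032/3789809 = -1855631/(-2708) - 1905032*1/3789809 = -1855631*(-1/2708) - 1905032/3789809 = 1855631/2708 - 1905032/3789809 = 7027328237823/10262802772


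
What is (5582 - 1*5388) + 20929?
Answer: 21123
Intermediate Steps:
(5582 - 1*5388) + 20929 = (5582 - 5388) + 20929 = 194 + 20929 = 21123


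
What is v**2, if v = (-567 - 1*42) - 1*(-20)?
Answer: 346921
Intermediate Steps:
v = -589 (v = (-567 - 42) + 20 = -609 + 20 = -589)
v**2 = (-589)**2 = 346921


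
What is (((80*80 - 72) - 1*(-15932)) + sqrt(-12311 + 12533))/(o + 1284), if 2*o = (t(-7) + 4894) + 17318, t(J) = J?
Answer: 6360/3539 + 2*sqrt(222)/24773 ≈ 1.7983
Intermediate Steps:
o = 22205/2 (o = ((-7 + 4894) + 17318)/2 = (4887 + 17318)/2 = (1/2)*22205 = 22205/2 ≈ 11103.)
(((80*80 - 72) - 1*(-15932)) + sqrt(-12311 + 12533))/(o + 1284) = (((80*80 - 72) - 1*(-15932)) + sqrt(-12311 + 12533))/(22205/2 + 1284) = (((6400 - 72) + 15932) + sqrt(222))/(24773/2) = ((6328 + 15932) + sqrt(222))*(2/24773) = (22260 + sqrt(222))*(2/24773) = 6360/3539 + 2*sqrt(222)/24773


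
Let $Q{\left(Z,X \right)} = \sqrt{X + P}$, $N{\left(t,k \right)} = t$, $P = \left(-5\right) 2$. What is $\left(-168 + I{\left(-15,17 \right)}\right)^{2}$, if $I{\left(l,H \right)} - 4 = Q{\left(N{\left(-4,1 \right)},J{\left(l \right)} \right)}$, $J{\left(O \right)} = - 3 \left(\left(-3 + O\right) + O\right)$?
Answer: $\left(164 - \sqrt{89}\right)^{2} \approx 23891.0$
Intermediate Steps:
$P = -10$
$J{\left(O \right)} = 9 - 6 O$ ($J{\left(O \right)} = - 3 \left(-3 + 2 O\right) = 9 - 6 O$)
$Q{\left(Z,X \right)} = \sqrt{-10 + X}$ ($Q{\left(Z,X \right)} = \sqrt{X - 10} = \sqrt{-10 + X}$)
$I{\left(l,H \right)} = 4 + \sqrt{-1 - 6 l}$ ($I{\left(l,H \right)} = 4 + \sqrt{-10 - \left(-9 + 6 l\right)} = 4 + \sqrt{-1 - 6 l}$)
$\left(-168 + I{\left(-15,17 \right)}\right)^{2} = \left(-168 + \left(4 + \sqrt{-1 - -90}\right)\right)^{2} = \left(-168 + \left(4 + \sqrt{-1 + 90}\right)\right)^{2} = \left(-168 + \left(4 + \sqrt{89}\right)\right)^{2} = \left(-164 + \sqrt{89}\right)^{2}$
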